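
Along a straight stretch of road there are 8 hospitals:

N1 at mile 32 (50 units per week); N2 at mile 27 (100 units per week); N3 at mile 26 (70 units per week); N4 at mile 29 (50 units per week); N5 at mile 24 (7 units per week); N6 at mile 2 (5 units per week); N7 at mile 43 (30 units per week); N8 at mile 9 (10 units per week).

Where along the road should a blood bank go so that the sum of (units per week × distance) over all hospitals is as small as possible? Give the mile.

x = 27

For a sum of weighted absolute distances on a line, the optimum is the weighted median (not the mean). Total weight W = 322; half-weight = 161.
Sort by position and accumulate weight:
  mile 2 (N6, w=5) → cum 5
  mile 9 (N8, w=10) → cum 15
  mile 24 (N5, w=7) → cum 22
  mile 26 (N3, w=70) → cum 92
  mile 27 (N2, w=100) → cum 192  ≥ 161 → median here
  mile 29 (N4, w=50) → cum 242
  mile 32 (N1, w=50) → cum 292
  mile 43 (N7, w=30) → cum 322
Optimal location: mile 27.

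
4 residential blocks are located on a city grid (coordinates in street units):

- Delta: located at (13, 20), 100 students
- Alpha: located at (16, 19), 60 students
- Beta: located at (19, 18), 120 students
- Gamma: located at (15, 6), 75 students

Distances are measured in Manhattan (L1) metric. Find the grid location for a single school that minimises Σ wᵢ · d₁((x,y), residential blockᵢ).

Manhattan distance separates: Σwᵢ(|x−xᵢ|+|y−yᵢ|) = Σwᵢ|x−xᵢ| + Σwᵢ|y−yᵢ|, so x and y are optimised independently as 1-D weighted medians.
Total weight W = 355; half = 177.5.
x-coordinate, sorted with cumulative weight:
  x=13 (Delta, w=100) cum 100
  x=15 (Gamma, w=75) cum 175
  x=16 (Alpha, w=60) cum 235  ← median
  x=19 (Beta, w=120) cum 355
⇒ x* = 16
y-coordinate, sorted with cumulative weight:
  y=6 (Gamma, w=75) cum 75
  y=18 (Beta, w=120) cum 195  ← median
  y=19 (Alpha, w=60) cum 255
  y=20 (Delta, w=100) cum 355
⇒ y* = 18

(16, 18)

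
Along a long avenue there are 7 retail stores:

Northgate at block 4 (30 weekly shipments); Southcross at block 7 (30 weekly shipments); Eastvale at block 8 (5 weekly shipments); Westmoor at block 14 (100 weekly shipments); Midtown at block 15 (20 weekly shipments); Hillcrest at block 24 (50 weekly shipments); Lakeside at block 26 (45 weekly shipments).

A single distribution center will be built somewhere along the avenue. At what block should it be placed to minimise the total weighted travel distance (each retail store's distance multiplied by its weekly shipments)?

x = 14

For a sum of weighted absolute distances on a line, the optimum is the weighted median (not the mean). Total weight W = 280; half-weight = 140.
Sort by position and accumulate weight:
  block 4 (Northgate, w=30) → cum 30
  block 7 (Southcross, w=30) → cum 60
  block 8 (Eastvale, w=5) → cum 65
  block 14 (Westmoor, w=100) → cum 165  ≥ 140 → median here
  block 15 (Midtown, w=20) → cum 185
  block 24 (Hillcrest, w=50) → cum 235
  block 26 (Lakeside, w=45) → cum 280
Optimal location: block 14.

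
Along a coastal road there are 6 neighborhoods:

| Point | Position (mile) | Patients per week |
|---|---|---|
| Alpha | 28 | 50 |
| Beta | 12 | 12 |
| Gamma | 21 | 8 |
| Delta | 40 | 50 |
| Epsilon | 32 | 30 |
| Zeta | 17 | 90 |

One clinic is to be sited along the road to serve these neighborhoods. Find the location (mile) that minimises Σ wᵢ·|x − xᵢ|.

x = 28

For a sum of weighted absolute distances on a line, the optimum is the weighted median (not the mean). Total weight W = 240; half-weight = 120.
Sort by position and accumulate weight:
  mile 12 (Beta, w=12) → cum 12
  mile 17 (Zeta, w=90) → cum 102
  mile 21 (Gamma, w=8) → cum 110
  mile 28 (Alpha, w=50) → cum 160  ≥ 120 → median here
  mile 32 (Epsilon, w=30) → cum 190
  mile 40 (Delta, w=50) → cum 240
Optimal location: mile 28.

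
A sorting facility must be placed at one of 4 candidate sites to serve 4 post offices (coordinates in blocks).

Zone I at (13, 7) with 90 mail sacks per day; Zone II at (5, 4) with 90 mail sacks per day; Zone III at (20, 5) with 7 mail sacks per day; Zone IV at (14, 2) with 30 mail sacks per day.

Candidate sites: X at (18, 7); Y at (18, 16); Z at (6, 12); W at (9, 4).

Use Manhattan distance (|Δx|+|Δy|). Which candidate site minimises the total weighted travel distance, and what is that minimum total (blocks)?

W, total 1284 blocks

Total weighted distance at each candidate:
  X (18, 7): total = 2188
  Y (18, 16): total = 4141
  Z (6, 12): total = 2577
  W (9, 4): total = 1284
Minimum is at W with total 1284 blocks.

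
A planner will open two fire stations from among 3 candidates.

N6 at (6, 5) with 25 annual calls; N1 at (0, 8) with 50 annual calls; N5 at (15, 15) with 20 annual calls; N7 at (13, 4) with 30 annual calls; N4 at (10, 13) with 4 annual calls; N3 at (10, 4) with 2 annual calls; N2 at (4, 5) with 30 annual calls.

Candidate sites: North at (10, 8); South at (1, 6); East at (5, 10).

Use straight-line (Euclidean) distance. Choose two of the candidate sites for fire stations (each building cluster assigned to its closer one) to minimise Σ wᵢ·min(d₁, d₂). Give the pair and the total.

Evaluate every pair (each demand assigned to the nearer of the two):
  {North, South}: total = 681.7
  {South, East}: total = 896.7
  {North, East}: total = 897.3
Best pair: {North, South} with total 681.7.

{North, South}, total 681.7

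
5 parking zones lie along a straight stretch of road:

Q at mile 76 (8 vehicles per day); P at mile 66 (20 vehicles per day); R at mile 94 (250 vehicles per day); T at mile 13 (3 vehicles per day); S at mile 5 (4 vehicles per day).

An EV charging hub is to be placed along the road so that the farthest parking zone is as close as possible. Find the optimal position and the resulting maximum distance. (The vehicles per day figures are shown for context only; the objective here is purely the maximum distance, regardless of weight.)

location 49.5, max distance 44.5

The 1-center on a line is the midpoint of the two extreme points: leftmost at 5, rightmost at 94.
Optimal location = (5 + 94)/2 = 49.5; maximum distance = (94 − 5)/2 = 44.5.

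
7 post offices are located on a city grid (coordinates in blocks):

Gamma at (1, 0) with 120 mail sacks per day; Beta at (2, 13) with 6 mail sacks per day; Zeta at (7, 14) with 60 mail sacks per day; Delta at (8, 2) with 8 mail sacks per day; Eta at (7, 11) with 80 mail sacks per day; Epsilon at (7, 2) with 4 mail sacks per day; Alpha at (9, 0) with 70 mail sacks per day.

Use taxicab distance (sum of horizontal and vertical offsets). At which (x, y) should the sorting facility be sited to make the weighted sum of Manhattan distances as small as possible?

Manhattan distance separates: Σwᵢ(|x−xᵢ|+|y−yᵢ|) = Σwᵢ|x−xᵢ| + Σwᵢ|y−yᵢ|, so x and y are optimised independently as 1-D weighted medians.
Total weight W = 348; half = 174.
x-coordinate, sorted with cumulative weight:
  x=1 (Gamma, w=120) cum 120
  x=2 (Beta, w=6) cum 126
  x=7 (Zeta, w=60) cum 186  ← median
  x=7 (Eta, w=80) cum 266
  x=7 (Epsilon, w=4) cum 270
  x=8 (Delta, w=8) cum 278
  x=9 (Alpha, w=70) cum 348
⇒ x* = 7
y-coordinate, sorted with cumulative weight:
  y=0 (Gamma, w=120) cum 120
  y=0 (Alpha, w=70) cum 190  ← median
  y=2 (Delta, w=8) cum 198
  y=2 (Epsilon, w=4) cum 202
  y=11 (Eta, w=80) cum 282
  y=13 (Beta, w=6) cum 288
  y=14 (Zeta, w=60) cum 348
⇒ y* = 0

(7, 0)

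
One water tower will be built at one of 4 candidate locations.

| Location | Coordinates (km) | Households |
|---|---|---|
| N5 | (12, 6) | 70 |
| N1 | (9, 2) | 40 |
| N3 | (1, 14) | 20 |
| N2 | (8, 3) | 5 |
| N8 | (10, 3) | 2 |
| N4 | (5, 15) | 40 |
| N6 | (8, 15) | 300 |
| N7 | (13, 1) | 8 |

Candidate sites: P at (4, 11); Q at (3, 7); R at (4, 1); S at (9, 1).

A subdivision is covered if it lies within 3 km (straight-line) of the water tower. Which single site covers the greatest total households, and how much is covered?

S, covering 47

Coverage radius r = 3 km; a point is covered iff (Δx)²+(Δy)² ≤ 3² = 9.
  P (4, 11): covers {none} → 0
  Q (3, 7): covers {none} → 0
  R (4, 1): covers {none} → 0
  S (9, 1): covers {N1, N2, N8} → 47
Maximum coverage at S: 47 households.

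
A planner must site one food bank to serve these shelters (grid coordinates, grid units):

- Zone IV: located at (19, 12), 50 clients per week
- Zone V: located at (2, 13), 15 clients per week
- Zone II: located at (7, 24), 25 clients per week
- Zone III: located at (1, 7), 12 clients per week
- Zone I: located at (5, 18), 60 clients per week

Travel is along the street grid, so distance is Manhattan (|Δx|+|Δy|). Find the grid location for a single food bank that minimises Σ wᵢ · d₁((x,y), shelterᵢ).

Manhattan distance separates: Σwᵢ(|x−xᵢ|+|y−yᵢ|) = Σwᵢ|x−xᵢ| + Σwᵢ|y−yᵢ|, so x and y are optimised independently as 1-D weighted medians.
Total weight W = 162; half = 81.
x-coordinate, sorted with cumulative weight:
  x=1 (Zone III, w=12) cum 12
  x=2 (Zone V, w=15) cum 27
  x=5 (Zone I, w=60) cum 87  ← median
  x=7 (Zone II, w=25) cum 112
  x=19 (Zone IV, w=50) cum 162
⇒ x* = 5
y-coordinate, sorted with cumulative weight:
  y=7 (Zone III, w=12) cum 12
  y=12 (Zone IV, w=50) cum 62
  y=13 (Zone V, w=15) cum 77
  y=18 (Zone I, w=60) cum 137  ← median
  y=24 (Zone II, w=25) cum 162
⇒ y* = 18

(5, 18)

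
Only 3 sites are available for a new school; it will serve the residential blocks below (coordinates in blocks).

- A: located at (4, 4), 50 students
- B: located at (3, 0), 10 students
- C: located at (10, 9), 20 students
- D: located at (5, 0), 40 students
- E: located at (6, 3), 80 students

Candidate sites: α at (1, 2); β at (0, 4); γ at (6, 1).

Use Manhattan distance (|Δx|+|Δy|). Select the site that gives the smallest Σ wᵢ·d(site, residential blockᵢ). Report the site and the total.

Total weighted distance at each candidate:
  α (1, 2): total = 1330
  β (0, 4): total = 1490
  γ (6, 1): total = 770
Minimum is at γ with total 770 blocks.

γ, total 770 blocks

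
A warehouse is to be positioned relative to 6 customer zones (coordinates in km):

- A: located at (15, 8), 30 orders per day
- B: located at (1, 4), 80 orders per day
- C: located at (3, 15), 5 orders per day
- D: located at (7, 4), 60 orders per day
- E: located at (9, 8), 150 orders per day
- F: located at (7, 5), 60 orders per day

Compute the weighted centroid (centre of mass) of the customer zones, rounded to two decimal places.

The minimiser of Σwᵢ‖p−pᵢ‖² is the weighted centroid p* = (Σwᵢpᵢ)/(Σwᵢ).
Σwᵢ = 385.
Σwᵢxᵢ = 30·15 + 80·1 + 5·3 + 60·7 + 150·9 + 60·7 = 2735.
Σwᵢyᵢ = 30·8 + 80·4 + 5·15 + 60·4 + 150·8 + 60·5 = 2375.
x* = 2735/385 = 7.10, y* = 2375/385 = 6.17.

(7.10, 6.17)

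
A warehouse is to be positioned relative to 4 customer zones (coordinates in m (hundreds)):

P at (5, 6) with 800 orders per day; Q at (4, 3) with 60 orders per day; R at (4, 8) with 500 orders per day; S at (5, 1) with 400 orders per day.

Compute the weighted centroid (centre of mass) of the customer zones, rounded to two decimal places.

(4.68, 5.33)

The minimiser of Σwᵢ‖p−pᵢ‖² is the weighted centroid p* = (Σwᵢpᵢ)/(Σwᵢ).
Σwᵢ = 1760.
Σwᵢxᵢ = 800·5 + 60·4 + 500·4 + 400·5 = 8240.
Σwᵢyᵢ = 800·6 + 60·3 + 500·8 + 400·1 = 9380.
x* = 8240/1760 = 4.68, y* = 9380/1760 = 5.33.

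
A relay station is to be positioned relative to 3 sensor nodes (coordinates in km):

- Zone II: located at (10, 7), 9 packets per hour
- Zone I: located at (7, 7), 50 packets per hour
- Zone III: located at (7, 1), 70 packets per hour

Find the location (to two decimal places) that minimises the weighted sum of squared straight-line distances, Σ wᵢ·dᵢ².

The minimiser of Σwᵢ‖p−pᵢ‖² is the weighted centroid p* = (Σwᵢpᵢ)/(Σwᵢ).
Σwᵢ = 129.
Σwᵢxᵢ = 9·10 + 50·7 + 70·7 = 930.
Σwᵢyᵢ = 9·7 + 50·7 + 70·1 = 483.
x* = 930/129 = 7.21, y* = 483/129 = 3.74.

(7.21, 3.74)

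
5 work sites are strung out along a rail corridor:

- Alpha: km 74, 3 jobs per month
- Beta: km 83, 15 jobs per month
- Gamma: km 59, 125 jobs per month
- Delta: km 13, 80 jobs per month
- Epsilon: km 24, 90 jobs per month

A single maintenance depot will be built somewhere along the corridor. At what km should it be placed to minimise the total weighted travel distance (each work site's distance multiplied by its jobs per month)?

x = 24

For a sum of weighted absolute distances on a line, the optimum is the weighted median (not the mean). Total weight W = 313; half-weight = 156.5.
Sort by position and accumulate weight:
  km 13 (Delta, w=80) → cum 80
  km 24 (Epsilon, w=90) → cum 170  ≥ 156.5 → median here
  km 59 (Gamma, w=125) → cum 295
  km 74 (Alpha, w=3) → cum 298
  km 83 (Beta, w=15) → cum 313
Optimal location: km 24.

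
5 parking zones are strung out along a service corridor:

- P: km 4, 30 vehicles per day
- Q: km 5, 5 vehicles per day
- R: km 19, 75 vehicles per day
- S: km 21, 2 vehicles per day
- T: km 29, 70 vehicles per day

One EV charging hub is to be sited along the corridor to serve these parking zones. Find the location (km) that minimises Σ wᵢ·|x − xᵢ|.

x = 19

For a sum of weighted absolute distances on a line, the optimum is the weighted median (not the mean). Total weight W = 182; half-weight = 91.
Sort by position and accumulate weight:
  km 4 (P, w=30) → cum 30
  km 5 (Q, w=5) → cum 35
  km 19 (R, w=75) → cum 110  ≥ 91 → median here
  km 21 (S, w=2) → cum 112
  km 29 (T, w=70) → cum 182
Optimal location: km 19.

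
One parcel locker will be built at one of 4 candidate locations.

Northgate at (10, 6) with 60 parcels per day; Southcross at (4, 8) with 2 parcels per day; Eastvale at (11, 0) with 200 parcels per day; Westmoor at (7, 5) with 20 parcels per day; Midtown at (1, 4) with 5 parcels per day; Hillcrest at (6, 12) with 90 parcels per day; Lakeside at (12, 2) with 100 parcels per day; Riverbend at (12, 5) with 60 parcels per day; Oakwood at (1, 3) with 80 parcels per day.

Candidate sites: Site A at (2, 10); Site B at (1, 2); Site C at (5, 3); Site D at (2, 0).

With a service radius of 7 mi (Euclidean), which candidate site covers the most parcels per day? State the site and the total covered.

Site C, covering 367

Coverage radius r = 7 mi; a point is covered iff (Δx)²+(Δy)² ≤ 7² = 49.
  Site A (2, 10): covers {Southcross, Midtown, Hillcrest} → 97
  Site B (1, 2): covers {Southcross, Westmoor, Midtown, Oakwood} → 107
  Site C (5, 3): covers {Northgate, Southcross, Eastvale, Westmoor, Midtown, Oakwood} → 367
  Site D (2, 0): covers {Midtown, Oakwood} → 85
Maximum coverage at Site C: 367 parcels per day.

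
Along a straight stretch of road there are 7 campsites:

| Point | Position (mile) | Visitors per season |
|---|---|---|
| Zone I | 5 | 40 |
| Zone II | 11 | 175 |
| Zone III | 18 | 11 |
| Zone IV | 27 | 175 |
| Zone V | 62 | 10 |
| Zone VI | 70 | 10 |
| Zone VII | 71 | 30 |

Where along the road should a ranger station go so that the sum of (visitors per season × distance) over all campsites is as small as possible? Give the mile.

x = 18

For a sum of weighted absolute distances on a line, the optimum is the weighted median (not the mean). Total weight W = 451; half-weight = 225.5.
Sort by position and accumulate weight:
  mile 5 (Zone I, w=40) → cum 40
  mile 11 (Zone II, w=175) → cum 215
  mile 18 (Zone III, w=11) → cum 226  ≥ 225.5 → median here
  mile 27 (Zone IV, w=175) → cum 401
  mile 62 (Zone V, w=10) → cum 411
  mile 70 (Zone VI, w=10) → cum 421
  mile 71 (Zone VII, w=30) → cum 451
Optimal location: mile 18.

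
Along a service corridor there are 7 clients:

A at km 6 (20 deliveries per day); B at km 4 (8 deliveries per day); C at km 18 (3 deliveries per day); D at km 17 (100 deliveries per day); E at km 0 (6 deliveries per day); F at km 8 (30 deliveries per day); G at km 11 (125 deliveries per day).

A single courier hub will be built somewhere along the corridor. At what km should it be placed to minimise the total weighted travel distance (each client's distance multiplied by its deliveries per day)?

For a sum of weighted absolute distances on a line, the optimum is the weighted median (not the mean). Total weight W = 292; half-weight = 146.
Sort by position and accumulate weight:
  km 0 (E, w=6) → cum 6
  km 4 (B, w=8) → cum 14
  km 6 (A, w=20) → cum 34
  km 8 (F, w=30) → cum 64
  km 11 (G, w=125) → cum 189  ≥ 146 → median here
  km 17 (D, w=100) → cum 289
  km 18 (C, w=3) → cum 292
Optimal location: km 11.

x = 11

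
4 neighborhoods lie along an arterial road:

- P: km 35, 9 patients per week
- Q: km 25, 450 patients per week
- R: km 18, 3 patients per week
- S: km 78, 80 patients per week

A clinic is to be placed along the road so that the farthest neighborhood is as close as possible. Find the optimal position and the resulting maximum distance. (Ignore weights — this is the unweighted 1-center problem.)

The 1-center on a line is the midpoint of the two extreme points: leftmost at 18, rightmost at 78.
Optimal location = (18 + 78)/2 = 48; maximum distance = (78 − 18)/2 = 30.

location 48, max distance 30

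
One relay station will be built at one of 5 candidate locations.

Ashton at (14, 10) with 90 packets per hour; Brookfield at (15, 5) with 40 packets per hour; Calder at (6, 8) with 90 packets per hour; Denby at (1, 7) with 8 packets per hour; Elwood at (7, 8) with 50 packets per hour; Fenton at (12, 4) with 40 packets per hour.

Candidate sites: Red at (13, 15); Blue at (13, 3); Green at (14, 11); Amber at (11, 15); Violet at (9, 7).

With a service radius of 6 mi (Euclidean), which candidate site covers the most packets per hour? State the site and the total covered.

Coverage radius r = 6 mi; a point is covered iff (Δx)²+(Δy)² ≤ 6² = 36.
  Red (13, 15): covers {Ashton} → 90
  Blue (13, 3): covers {Brookfield, Fenton} → 80
  Green (14, 11): covers {Ashton} → 90
  Amber (11, 15): covers {Ashton} → 90
  Violet (9, 7): covers {Ashton, Calder, Elwood, Fenton} → 270
Maximum coverage at Violet: 270 packets per hour.

Violet, covering 270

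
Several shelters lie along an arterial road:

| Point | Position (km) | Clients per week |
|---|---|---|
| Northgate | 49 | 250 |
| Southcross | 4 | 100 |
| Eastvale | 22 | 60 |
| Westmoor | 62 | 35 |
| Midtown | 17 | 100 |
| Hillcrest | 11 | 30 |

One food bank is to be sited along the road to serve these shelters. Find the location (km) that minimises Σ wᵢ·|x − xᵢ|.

x = 22

For a sum of weighted absolute distances on a line, the optimum is the weighted median (not the mean). Total weight W = 575; half-weight = 287.5.
Sort by position and accumulate weight:
  km 4 (Southcross, w=100) → cum 100
  km 11 (Hillcrest, w=30) → cum 130
  km 17 (Midtown, w=100) → cum 230
  km 22 (Eastvale, w=60) → cum 290  ≥ 287.5 → median here
  km 49 (Northgate, w=250) → cum 540
  km 62 (Westmoor, w=35) → cum 575
Optimal location: km 22.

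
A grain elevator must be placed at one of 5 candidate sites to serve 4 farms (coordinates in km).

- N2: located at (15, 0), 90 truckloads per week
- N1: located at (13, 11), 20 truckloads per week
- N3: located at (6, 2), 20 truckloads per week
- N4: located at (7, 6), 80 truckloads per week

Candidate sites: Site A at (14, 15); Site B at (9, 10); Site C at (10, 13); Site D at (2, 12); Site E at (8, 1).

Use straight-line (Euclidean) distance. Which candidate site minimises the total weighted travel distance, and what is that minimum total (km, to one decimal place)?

Site E, total 1312.6 km

Total weighted distance at each candidate:
  Site A (14, 15): total = 2652.9
  Site B (9, 10): total = 1660.7
  Site C (10, 13): total = 2169.0
  Site D (2, 12): total = 2653.4
  Site E (8, 1): total = 1312.6
Minimum is at Site E with total 1312.6 km.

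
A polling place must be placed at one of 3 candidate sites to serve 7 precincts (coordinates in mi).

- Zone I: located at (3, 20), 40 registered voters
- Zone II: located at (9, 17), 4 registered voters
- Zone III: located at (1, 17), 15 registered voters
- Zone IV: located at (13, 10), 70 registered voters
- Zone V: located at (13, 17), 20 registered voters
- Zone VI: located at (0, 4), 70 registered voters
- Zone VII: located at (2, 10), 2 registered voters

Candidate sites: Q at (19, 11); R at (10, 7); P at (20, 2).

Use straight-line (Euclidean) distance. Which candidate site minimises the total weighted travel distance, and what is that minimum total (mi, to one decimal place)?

R, total 2086.3 mi

Total weighted distance at each candidate:
  Q (19, 11): total = 3112.5
  R (10, 7): total = 2086.3
  P (20, 2): total = 3949.4
Minimum is at R with total 2086.3 mi.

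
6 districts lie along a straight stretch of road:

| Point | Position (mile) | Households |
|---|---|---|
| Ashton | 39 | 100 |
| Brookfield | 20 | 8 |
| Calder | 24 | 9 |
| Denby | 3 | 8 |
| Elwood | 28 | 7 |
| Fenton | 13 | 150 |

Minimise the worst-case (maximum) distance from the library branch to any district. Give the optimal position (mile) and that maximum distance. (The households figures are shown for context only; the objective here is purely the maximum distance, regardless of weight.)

location 21, max distance 18

The 1-center on a line is the midpoint of the two extreme points: leftmost at 3, rightmost at 39.
Optimal location = (3 + 39)/2 = 21; maximum distance = (39 − 3)/2 = 18.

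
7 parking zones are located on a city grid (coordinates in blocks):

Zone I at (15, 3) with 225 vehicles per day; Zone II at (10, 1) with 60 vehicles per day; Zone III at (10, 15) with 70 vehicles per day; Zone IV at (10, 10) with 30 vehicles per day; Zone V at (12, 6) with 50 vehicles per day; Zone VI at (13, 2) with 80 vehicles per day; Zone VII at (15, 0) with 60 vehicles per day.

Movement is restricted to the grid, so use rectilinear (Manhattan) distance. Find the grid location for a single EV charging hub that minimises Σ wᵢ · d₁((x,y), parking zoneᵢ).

(13, 3)

Manhattan distance separates: Σwᵢ(|x−xᵢ|+|y−yᵢ|) = Σwᵢ|x−xᵢ| + Σwᵢ|y−yᵢ|, so x and y are optimised independently as 1-D weighted medians.
Total weight W = 575; half = 287.5.
x-coordinate, sorted with cumulative weight:
  x=10 (Zone II, w=60) cum 60
  x=10 (Zone III, w=70) cum 130
  x=10 (Zone IV, w=30) cum 160
  x=12 (Zone V, w=50) cum 210
  x=13 (Zone VI, w=80) cum 290  ← median
  x=15 (Zone I, w=225) cum 515
  x=15 (Zone VII, w=60) cum 575
⇒ x* = 13
y-coordinate, sorted with cumulative weight:
  y=0 (Zone VII, w=60) cum 60
  y=1 (Zone II, w=60) cum 120
  y=2 (Zone VI, w=80) cum 200
  y=3 (Zone I, w=225) cum 425  ← median
  y=6 (Zone V, w=50) cum 475
  y=10 (Zone IV, w=30) cum 505
  y=15 (Zone III, w=70) cum 575
⇒ y* = 3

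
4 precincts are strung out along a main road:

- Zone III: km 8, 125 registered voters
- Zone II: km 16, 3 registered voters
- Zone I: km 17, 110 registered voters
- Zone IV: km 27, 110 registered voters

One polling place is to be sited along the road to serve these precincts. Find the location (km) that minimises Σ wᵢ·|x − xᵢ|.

For a sum of weighted absolute distances on a line, the optimum is the weighted median (not the mean). Total weight W = 348; half-weight = 174.
Sort by position and accumulate weight:
  km 8 (Zone III, w=125) → cum 125
  km 16 (Zone II, w=3) → cum 128
  km 17 (Zone I, w=110) → cum 238  ≥ 174 → median here
  km 27 (Zone IV, w=110) → cum 348
Optimal location: km 17.

x = 17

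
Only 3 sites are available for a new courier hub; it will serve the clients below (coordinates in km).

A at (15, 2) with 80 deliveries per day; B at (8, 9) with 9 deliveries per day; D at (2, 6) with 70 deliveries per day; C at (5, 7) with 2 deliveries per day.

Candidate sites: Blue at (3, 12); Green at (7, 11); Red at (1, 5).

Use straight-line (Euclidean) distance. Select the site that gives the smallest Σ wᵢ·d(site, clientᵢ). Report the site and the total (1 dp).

Total weighted distance at each candidate:
  Blue (3, 12): total = 1738.7
  Green (7, 11): total = 1487.4
  Red (1, 5): total = 1325.9
Minimum is at Red with total 1325.9 km.

Red, total 1325.9 km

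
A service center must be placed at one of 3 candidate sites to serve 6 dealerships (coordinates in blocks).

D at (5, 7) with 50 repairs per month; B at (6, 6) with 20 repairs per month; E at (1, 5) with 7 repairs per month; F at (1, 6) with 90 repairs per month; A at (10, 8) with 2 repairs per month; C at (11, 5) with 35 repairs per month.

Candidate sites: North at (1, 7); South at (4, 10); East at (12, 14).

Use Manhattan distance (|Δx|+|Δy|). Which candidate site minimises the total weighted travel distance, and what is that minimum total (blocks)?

North, total 864 blocks

Total weighted distance at each candidate:
  North (1, 7): total = 864
  South (4, 10): total = 1442
  East (12, 14): total = 3196
Minimum is at North with total 864 blocks.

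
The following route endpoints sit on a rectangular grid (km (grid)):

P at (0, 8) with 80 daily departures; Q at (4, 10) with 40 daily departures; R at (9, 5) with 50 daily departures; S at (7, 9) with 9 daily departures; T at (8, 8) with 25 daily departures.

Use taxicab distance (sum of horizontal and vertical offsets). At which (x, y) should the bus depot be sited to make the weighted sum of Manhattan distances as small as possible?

Manhattan distance separates: Σwᵢ(|x−xᵢ|+|y−yᵢ|) = Σwᵢ|x−xᵢ| + Σwᵢ|y−yᵢ|, so x and y are optimised independently as 1-D weighted medians.
Total weight W = 204; half = 102.
x-coordinate, sorted with cumulative weight:
  x=0 (P, w=80) cum 80
  x=4 (Q, w=40) cum 120  ← median
  x=7 (S, w=9) cum 129
  x=8 (T, w=25) cum 154
  x=9 (R, w=50) cum 204
⇒ x* = 4
y-coordinate, sorted with cumulative weight:
  y=5 (R, w=50) cum 50
  y=8 (P, w=80) cum 130  ← median
  y=8 (T, w=25) cum 155
  y=9 (S, w=9) cum 164
  y=10 (Q, w=40) cum 204
⇒ y* = 8

(4, 8)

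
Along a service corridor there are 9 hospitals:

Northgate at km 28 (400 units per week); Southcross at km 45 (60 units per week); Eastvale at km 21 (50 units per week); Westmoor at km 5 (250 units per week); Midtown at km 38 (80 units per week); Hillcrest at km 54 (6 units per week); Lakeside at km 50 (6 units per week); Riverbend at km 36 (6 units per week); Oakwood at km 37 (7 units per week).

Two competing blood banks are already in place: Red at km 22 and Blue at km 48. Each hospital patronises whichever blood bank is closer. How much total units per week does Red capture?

The indifferent point is the midpoint (22+48)/2 = 35; hospitals left of it (closer to Red at 22) go to Red, those right go to Blue.
  Westmoor at 5 (w=250) → Red
  Eastvale at 21 (w=50) → Red
  Northgate at 28 (w=400) → Red
  Riverbend at 36 (w=6) → Blue
  Oakwood at 37 (w=7) → Blue
  Midtown at 38 (w=80) → Blue
  Southcross at 45 (w=60) → Blue
  Lakeside at 50 (w=6) → Blue
  Hillcrest at 54 (w=6) → Blue
Red captures 700; Blue captures 165.

700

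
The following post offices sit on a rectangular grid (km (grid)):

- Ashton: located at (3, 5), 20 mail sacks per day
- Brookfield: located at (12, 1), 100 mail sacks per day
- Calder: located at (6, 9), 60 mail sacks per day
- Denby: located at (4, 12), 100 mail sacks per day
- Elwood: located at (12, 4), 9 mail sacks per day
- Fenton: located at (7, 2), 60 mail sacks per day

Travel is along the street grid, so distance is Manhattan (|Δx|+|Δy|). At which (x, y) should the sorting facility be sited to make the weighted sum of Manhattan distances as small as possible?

Manhattan distance separates: Σwᵢ(|x−xᵢ|+|y−yᵢ|) = Σwᵢ|x−xᵢ| + Σwᵢ|y−yᵢ|, so x and y are optimised independently as 1-D weighted medians.
Total weight W = 349; half = 174.5.
x-coordinate, sorted with cumulative weight:
  x=3 (Ashton, w=20) cum 20
  x=4 (Denby, w=100) cum 120
  x=6 (Calder, w=60) cum 180  ← median
  x=7 (Fenton, w=60) cum 240
  x=12 (Brookfield, w=100) cum 340
  x=12 (Elwood, w=9) cum 349
⇒ x* = 6
y-coordinate, sorted with cumulative weight:
  y=1 (Brookfield, w=100) cum 100
  y=2 (Fenton, w=60) cum 160
  y=4 (Elwood, w=9) cum 169
  y=5 (Ashton, w=20) cum 189  ← median
  y=9 (Calder, w=60) cum 249
  y=12 (Denby, w=100) cum 349
⇒ y* = 5

(6, 5)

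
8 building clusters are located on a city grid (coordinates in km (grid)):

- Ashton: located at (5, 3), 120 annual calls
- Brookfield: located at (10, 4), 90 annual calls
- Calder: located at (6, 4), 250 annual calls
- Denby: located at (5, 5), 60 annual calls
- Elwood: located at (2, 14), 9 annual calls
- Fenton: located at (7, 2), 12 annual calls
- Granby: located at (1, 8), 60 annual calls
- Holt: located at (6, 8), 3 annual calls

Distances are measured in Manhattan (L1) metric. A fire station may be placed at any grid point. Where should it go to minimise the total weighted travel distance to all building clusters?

Manhattan distance separates: Σwᵢ(|x−xᵢ|+|y−yᵢ|) = Σwᵢ|x−xᵢ| + Σwᵢ|y−yᵢ|, so x and y are optimised independently as 1-D weighted medians.
Total weight W = 604; half = 302.
x-coordinate, sorted with cumulative weight:
  x=1 (Granby, w=60) cum 60
  x=2 (Elwood, w=9) cum 69
  x=5 (Ashton, w=120) cum 189
  x=5 (Denby, w=60) cum 249
  x=6 (Calder, w=250) cum 499  ← median
  x=6 (Holt, w=3) cum 502
  x=7 (Fenton, w=12) cum 514
  x=10 (Brookfield, w=90) cum 604
⇒ x* = 6
y-coordinate, sorted with cumulative weight:
  y=2 (Fenton, w=12) cum 12
  y=3 (Ashton, w=120) cum 132
  y=4 (Brookfield, w=90) cum 222
  y=4 (Calder, w=250) cum 472  ← median
  y=5 (Denby, w=60) cum 532
  y=8 (Granby, w=60) cum 592
  y=8 (Holt, w=3) cum 595
  y=14 (Elwood, w=9) cum 604
⇒ y* = 4

(6, 4)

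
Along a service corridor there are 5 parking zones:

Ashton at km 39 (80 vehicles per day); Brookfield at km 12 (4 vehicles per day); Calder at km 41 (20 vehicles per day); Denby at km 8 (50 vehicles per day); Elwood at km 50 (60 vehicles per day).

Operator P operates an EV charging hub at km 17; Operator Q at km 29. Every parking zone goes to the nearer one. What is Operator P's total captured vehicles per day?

54

The indifferent point is the midpoint (17+29)/2 = 23; parking zones left of it (closer to Operator P at 17) go to Operator P, those right go to Operator Q.
  Denby at 8 (w=50) → Operator P
  Brookfield at 12 (w=4) → Operator P
  Ashton at 39 (w=80) → Operator Q
  Calder at 41 (w=20) → Operator Q
  Elwood at 50 (w=60) → Operator Q
Operator P captures 54; Operator Q captures 160.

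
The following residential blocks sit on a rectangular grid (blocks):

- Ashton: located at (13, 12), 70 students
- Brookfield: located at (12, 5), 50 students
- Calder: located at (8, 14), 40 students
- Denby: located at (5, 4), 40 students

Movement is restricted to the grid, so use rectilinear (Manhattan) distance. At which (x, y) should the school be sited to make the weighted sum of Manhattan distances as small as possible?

Manhattan distance separates: Σwᵢ(|x−xᵢ|+|y−yᵢ|) = Σwᵢ|x−xᵢ| + Σwᵢ|y−yᵢ|, so x and y are optimised independently as 1-D weighted medians.
Total weight W = 200; half = 100.
x-coordinate, sorted with cumulative weight:
  x=5 (Denby, w=40) cum 40
  x=8 (Calder, w=40) cum 80
  x=12 (Brookfield, w=50) cum 130  ← median
  x=13 (Ashton, w=70) cum 200
⇒ x* = 12
y-coordinate, sorted with cumulative weight:
  y=4 (Denby, w=40) cum 40
  y=5 (Brookfield, w=50) cum 90
  y=12 (Ashton, w=70) cum 160  ← median
  y=14 (Calder, w=40) cum 200
⇒ y* = 12

(12, 12)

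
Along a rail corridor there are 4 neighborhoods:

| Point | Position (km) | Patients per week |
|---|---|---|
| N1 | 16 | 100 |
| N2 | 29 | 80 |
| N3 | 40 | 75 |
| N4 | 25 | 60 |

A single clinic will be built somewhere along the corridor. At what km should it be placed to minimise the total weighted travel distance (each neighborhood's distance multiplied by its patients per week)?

For a sum of weighted absolute distances on a line, the optimum is the weighted median (not the mean). Total weight W = 315; half-weight = 157.5.
Sort by position and accumulate weight:
  km 16 (N1, w=100) → cum 100
  km 25 (N4, w=60) → cum 160  ≥ 157.5 → median here
  km 29 (N2, w=80) → cum 240
  km 40 (N3, w=75) → cum 315
Optimal location: km 25.

x = 25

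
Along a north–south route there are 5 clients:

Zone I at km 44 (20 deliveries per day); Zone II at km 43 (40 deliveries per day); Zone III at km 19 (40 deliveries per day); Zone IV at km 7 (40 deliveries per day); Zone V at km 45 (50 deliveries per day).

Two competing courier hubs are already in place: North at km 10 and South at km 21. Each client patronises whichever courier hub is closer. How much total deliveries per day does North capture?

40

The indifferent point is the midpoint (10+21)/2 = 15.5; clients left of it (closer to North at 10) go to North, those right go to South.
  Zone IV at 7 (w=40) → North
  Zone III at 19 (w=40) → South
  Zone II at 43 (w=40) → South
  Zone I at 44 (w=20) → South
  Zone V at 45 (w=50) → South
North captures 40; South captures 150.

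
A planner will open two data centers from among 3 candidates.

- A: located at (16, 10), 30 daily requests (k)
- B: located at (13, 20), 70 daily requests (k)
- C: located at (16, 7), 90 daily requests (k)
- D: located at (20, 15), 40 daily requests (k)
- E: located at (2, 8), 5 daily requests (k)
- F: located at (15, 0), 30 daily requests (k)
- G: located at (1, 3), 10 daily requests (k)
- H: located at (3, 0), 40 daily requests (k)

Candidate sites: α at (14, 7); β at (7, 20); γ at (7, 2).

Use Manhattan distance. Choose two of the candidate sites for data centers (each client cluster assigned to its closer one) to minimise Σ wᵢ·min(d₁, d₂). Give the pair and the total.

Evaluate every pair (each demand assigned to the nearer of the two):
  {α, γ}: total = 2475
  {α, β}: total = 2505
  {β, γ}: total = 3575
Best pair: {α, γ} with total 2475.

{α, γ}, total 2475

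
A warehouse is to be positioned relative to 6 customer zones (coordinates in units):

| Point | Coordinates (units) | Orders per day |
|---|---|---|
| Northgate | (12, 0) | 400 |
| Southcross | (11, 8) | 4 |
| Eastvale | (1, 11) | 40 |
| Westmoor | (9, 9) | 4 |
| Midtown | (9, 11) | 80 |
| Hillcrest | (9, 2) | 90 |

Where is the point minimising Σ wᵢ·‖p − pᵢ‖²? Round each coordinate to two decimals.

The minimiser of Σwᵢ‖p−pᵢ‖² is the weighted centroid p* = (Σwᵢpᵢ)/(Σwᵢ).
Σwᵢ = 618.
Σwᵢxᵢ = 400·12 + 4·11 + 40·1 + 4·9 + 80·9 + 90·9 = 6450.
Σwᵢyᵢ = 400·0 + 4·8 + 40·11 + 4·9 + 80·11 + 90·2 = 1568.
x* = 6450/618 = 10.44, y* = 1568/618 = 2.54.

(10.44, 2.54)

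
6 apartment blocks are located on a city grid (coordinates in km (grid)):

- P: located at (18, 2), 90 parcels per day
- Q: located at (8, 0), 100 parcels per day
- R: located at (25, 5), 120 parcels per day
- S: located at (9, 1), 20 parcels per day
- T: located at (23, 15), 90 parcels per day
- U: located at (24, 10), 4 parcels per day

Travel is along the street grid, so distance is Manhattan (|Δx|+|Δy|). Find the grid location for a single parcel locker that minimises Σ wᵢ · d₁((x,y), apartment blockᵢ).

(23, 5)

Manhattan distance separates: Σwᵢ(|x−xᵢ|+|y−yᵢ|) = Σwᵢ|x−xᵢ| + Σwᵢ|y−yᵢ|, so x and y are optimised independently as 1-D weighted medians.
Total weight W = 424; half = 212.
x-coordinate, sorted with cumulative weight:
  x=8 (Q, w=100) cum 100
  x=9 (S, w=20) cum 120
  x=18 (P, w=90) cum 210
  x=23 (T, w=90) cum 300  ← median
  x=24 (U, w=4) cum 304
  x=25 (R, w=120) cum 424
⇒ x* = 23
y-coordinate, sorted with cumulative weight:
  y=0 (Q, w=100) cum 100
  y=1 (S, w=20) cum 120
  y=2 (P, w=90) cum 210
  y=5 (R, w=120) cum 330  ← median
  y=10 (U, w=4) cum 334
  y=15 (T, w=90) cum 424
⇒ y* = 5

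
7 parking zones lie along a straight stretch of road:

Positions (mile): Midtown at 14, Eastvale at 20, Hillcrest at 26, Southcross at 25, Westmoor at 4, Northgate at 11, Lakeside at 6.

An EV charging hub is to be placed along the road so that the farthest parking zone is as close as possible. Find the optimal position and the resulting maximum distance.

The 1-center on a line is the midpoint of the two extreme points: leftmost at 4, rightmost at 26.
Optimal location = (4 + 26)/2 = 15; maximum distance = (26 − 4)/2 = 11.

location 15, max distance 11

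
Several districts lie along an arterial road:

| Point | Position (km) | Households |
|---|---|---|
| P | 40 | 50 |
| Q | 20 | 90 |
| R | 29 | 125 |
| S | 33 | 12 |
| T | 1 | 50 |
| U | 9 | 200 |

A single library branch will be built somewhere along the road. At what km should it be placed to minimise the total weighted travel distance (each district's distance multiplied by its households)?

x = 20

For a sum of weighted absolute distances on a line, the optimum is the weighted median (not the mean). Total weight W = 527; half-weight = 263.5.
Sort by position and accumulate weight:
  km 1 (T, w=50) → cum 50
  km 9 (U, w=200) → cum 250
  km 20 (Q, w=90) → cum 340  ≥ 263.5 → median here
  km 29 (R, w=125) → cum 465
  km 33 (S, w=12) → cum 477
  km 40 (P, w=50) → cum 527
Optimal location: km 20.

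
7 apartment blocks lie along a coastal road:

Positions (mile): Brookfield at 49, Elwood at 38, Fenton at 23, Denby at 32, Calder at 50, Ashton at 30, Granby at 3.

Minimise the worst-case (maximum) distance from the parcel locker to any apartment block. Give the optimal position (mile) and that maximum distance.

The 1-center on a line is the midpoint of the two extreme points: leftmost at 3, rightmost at 50.
Optimal location = (3 + 50)/2 = 26.5; maximum distance = (50 − 3)/2 = 23.5.

location 26.5, max distance 23.5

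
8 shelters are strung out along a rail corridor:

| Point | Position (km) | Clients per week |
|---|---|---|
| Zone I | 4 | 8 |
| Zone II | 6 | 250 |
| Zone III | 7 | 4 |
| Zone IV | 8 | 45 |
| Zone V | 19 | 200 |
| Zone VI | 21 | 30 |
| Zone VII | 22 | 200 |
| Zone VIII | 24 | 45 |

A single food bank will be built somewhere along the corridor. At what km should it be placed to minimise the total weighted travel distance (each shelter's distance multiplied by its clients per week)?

x = 19

For a sum of weighted absolute distances on a line, the optimum is the weighted median (not the mean). Total weight W = 782; half-weight = 391.
Sort by position and accumulate weight:
  km 4 (Zone I, w=8) → cum 8
  km 6 (Zone II, w=250) → cum 258
  km 7 (Zone III, w=4) → cum 262
  km 8 (Zone IV, w=45) → cum 307
  km 19 (Zone V, w=200) → cum 507  ≥ 391 → median here
  km 21 (Zone VI, w=30) → cum 537
  km 22 (Zone VII, w=200) → cum 737
  km 24 (Zone VIII, w=45) → cum 782
Optimal location: km 19.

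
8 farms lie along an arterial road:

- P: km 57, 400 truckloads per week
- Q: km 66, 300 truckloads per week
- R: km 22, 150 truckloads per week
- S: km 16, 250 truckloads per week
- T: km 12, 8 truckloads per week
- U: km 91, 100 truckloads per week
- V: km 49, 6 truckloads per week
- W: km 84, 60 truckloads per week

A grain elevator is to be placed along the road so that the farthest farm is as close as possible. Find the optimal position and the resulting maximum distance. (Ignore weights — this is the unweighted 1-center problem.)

The 1-center on a line is the midpoint of the two extreme points: leftmost at 12, rightmost at 91.
Optimal location = (12 + 91)/2 = 51.5; maximum distance = (91 − 12)/2 = 39.5.

location 51.5, max distance 39.5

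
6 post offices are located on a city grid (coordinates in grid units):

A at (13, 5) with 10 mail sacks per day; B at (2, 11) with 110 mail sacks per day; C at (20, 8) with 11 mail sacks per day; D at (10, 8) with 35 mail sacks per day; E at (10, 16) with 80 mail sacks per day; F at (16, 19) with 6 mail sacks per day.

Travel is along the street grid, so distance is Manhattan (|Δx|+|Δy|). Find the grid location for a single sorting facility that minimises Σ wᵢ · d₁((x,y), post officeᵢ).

Manhattan distance separates: Σwᵢ(|x−xᵢ|+|y−yᵢ|) = Σwᵢ|x−xᵢ| + Σwᵢ|y−yᵢ|, so x and y are optimised independently as 1-D weighted medians.
Total weight W = 252; half = 126.
x-coordinate, sorted with cumulative weight:
  x=2 (B, w=110) cum 110
  x=10 (D, w=35) cum 145  ← median
  x=10 (E, w=80) cum 225
  x=13 (A, w=10) cum 235
  x=16 (F, w=6) cum 241
  x=20 (C, w=11) cum 252
⇒ x* = 10
y-coordinate, sorted with cumulative weight:
  y=5 (A, w=10) cum 10
  y=8 (C, w=11) cum 21
  y=8 (D, w=35) cum 56
  y=11 (B, w=110) cum 166  ← median
  y=16 (E, w=80) cum 246
  y=19 (F, w=6) cum 252
⇒ y* = 11

(10, 11)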